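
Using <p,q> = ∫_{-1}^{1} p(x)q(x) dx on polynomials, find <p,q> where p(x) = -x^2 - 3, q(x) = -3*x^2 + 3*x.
<p,q> = 36/5

Expand the product: p(x)·q(x) = 3*x^4 - 3*x^3 + 9*x^2 - 9*x.
∫_{-1}^{1} of each monomial x^k gives [2/(k+1) if k even, 0 if k odd]. Integrating term-by-term (or equivalently evaluating the antiderivative F(x) = 3*x^5/5 - 3*x^4/4 + 3*x^3 - 9*x^2/2 at the endpoints):
  F(1) − F(−1) = -33/20 − (-177/20) = 36/5.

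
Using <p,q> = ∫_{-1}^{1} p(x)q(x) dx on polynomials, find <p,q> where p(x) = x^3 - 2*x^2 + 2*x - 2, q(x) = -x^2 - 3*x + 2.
<p,q> = -206/15

Expand the product: p(x)·q(x) = -x^5 - x^4 + 6*x^3 - 8*x^2 + 10*x - 4.
∫_{-1}^{1} of each monomial x^k gives [2/(k+1) if k even, 0 if k odd]. Integrating term-by-term (or equivalently evaluating the antiderivative F(x) = -x^6/6 - x^5/5 + 3*x^4/2 - 8*x^3/3 + 5*x^2 - 4*x at the endpoints):
  F(1) − F(−1) = -8/15 − (66/5) = -206/15.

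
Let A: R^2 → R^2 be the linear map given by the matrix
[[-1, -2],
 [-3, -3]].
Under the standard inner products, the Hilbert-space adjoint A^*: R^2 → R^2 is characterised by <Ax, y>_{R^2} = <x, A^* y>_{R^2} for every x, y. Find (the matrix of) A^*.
A^* = A^T =
[[-1, -3],
 [-2, -3]]

For real matrices with standard dot products, the defining identity <Ax, y> = <x, A^* y> gives (Ax)^T y = x^T (A^*) y, i.e. x^T A^T y = x^T (A^*) y. Since this holds for all x, y, we must have A^* = A^T. Therefore
A^* =
[[-1, -3],
 [-2, -3]].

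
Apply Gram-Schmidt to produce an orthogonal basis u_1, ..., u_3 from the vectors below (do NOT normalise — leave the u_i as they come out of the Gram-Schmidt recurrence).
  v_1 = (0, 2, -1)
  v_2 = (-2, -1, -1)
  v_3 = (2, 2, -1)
Orthogonal basis:
  u_1 = (0, 2, -1)
  u_2 = (-2, -3/5, -6/5)
  u_3 = (18/29, -12/29, -24/29)

Apply the Gram-Schmidt recurrence
  u_1 = v_1
  u_i = v_i − Σ_{j<i} ((v_i · u_j) / (u_j · u_j)) · u_j.

Step by step this gives:
  u_1 = (0, 2, -1)
  u_2 = (-2, -3/5, -6/5)
  u_3 = (18/29, -12/29, -24/29)

Orthogonality check:
  u_2 · u_1 = 0 (should be 0)
  u_3 · u_1 = 0 (should be 0)
  u_3 · u_2 = 0 (should be 0)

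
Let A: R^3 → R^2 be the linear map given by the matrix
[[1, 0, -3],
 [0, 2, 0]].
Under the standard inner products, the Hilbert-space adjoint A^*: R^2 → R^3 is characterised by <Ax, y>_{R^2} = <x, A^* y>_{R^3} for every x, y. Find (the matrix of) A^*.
A^* = A^T =
[[1, 0],
 [0, 2],
 [-3, 0]]

For real matrices with standard dot products, the defining identity <Ax, y> = <x, A^* y> gives (Ax)^T y = x^T (A^*) y, i.e. x^T A^T y = x^T (A^*) y. Since this holds for all x, y, we must have A^* = A^T. Therefore
A^* =
[[1, 0],
 [0, 2],
 [-3, 0]].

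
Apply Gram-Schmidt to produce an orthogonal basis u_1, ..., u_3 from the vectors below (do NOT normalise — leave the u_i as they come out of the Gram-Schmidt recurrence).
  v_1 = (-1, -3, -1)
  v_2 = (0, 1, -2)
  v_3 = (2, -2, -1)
Orthogonal basis:
  u_1 = (-1, -3, -1)
  u_2 = (-1/11, 8/11, -23/11)
  u_3 = (133/54, -19/27, -19/54)

Apply the Gram-Schmidt recurrence
  u_1 = v_1
  u_i = v_i − Σ_{j<i} ((v_i · u_j) / (u_j · u_j)) · u_j.

Step by step this gives:
  u_1 = (-1, -3, -1)
  u_2 = (-1/11, 8/11, -23/11)
  u_3 = (133/54, -19/27, -19/54)

Orthogonality check:
  u_2 · u_1 = 0 (should be 0)
  u_3 · u_1 = 0 (should be 0)
  u_3 · u_2 = 0 (should be 0)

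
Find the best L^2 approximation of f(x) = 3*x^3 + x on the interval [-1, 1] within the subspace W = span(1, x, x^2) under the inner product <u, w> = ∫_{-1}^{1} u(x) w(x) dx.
g(x) = 14*x/5

The best approximation g ∈ W is the orthogonal projection of f onto W. Writing g = a_0 + a_1 x + a_2 x^2, the coefficients solve the normal equations G · a = b where
  G_{ij} = <φ_i, φ_j> and b_i = <f, φ_i>, with φ_0 = 1, φ_1 = x, φ_2 = x^2.
G =
  [2, 0, 2/3]
  [0, 2/3, 0]
  [2/3, 0, 2/5],
b = (0, 28/15, 0).
Solving gives a_0 = 0, a_1 = 14/5, a_2 = 0, so
  g(x) = 14*x/5.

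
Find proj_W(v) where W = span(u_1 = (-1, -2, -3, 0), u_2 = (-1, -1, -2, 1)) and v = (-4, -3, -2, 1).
proj_W(v) = (-28/17, -32/17, -60/17, 24/17)

Set up U = [u_1 | ... | u_2] ∈ R^(4×2). The projector onto W = col(U) is P = U (U^T U)^(-1) U^T.
Compute U^T U =
  [14, 9]
  [9, 7],
and U^T v = (16, 12).
Solve U^T U · c = U^T v for the coefficients: c = (4/17, 24/17). The projection is proj_W(v) = U c.
Check: (v - proj_W(v)) · u_1 = 0  (should be 0).
Check: (v - proj_W(v)) · u_2 = 0  (should be 0).
Result: proj_W(v) = (-28/17, -32/17, -60/17, 24/17).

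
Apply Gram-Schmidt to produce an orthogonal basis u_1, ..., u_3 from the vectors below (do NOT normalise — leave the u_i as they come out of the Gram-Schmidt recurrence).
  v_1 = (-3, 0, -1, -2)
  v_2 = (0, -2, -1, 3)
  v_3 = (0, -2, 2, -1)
Orthogonal basis:
  u_1 = (-3, 0, -1, -2)
  u_2 = (-15/14, -2, -19/14, 16/7)
  u_3 = (-5/57, -370/171, 17/9, -139/171)

Apply the Gram-Schmidt recurrence
  u_1 = v_1
  u_i = v_i − Σ_{j<i} ((v_i · u_j) / (u_j · u_j)) · u_j.

Step by step this gives:
  u_1 = (-3, 0, -1, -2)
  u_2 = (-15/14, -2, -19/14, 16/7)
  u_3 = (-5/57, -370/171, 17/9, -139/171)

Orthogonality check:
  u_2 · u_1 = 0 (should be 0)
  u_3 · u_1 = 0 (should be 0)
  u_3 · u_2 = 0 (should be 0)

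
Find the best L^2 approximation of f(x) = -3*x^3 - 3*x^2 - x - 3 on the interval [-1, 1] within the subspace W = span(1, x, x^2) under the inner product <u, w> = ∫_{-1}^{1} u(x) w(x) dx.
g(x) = -3*x^2 - 14*x/5 - 3

The best approximation g ∈ W is the orthogonal projection of f onto W. Writing g = a_0 + a_1 x + a_2 x^2, the coefficients solve the normal equations G · a = b where
  G_{ij} = <φ_i, φ_j> and b_i = <f, φ_i>, with φ_0 = 1, φ_1 = x, φ_2 = x^2.
G =
  [2, 0, 2/3]
  [0, 2/3, 0]
  [2/3, 0, 2/5],
b = (-8, -28/15, -16/5).
Solving gives a_0 = -3, a_1 = -14/5, a_2 = -3, so
  g(x) = -3*x^2 - 14*x/5 - 3.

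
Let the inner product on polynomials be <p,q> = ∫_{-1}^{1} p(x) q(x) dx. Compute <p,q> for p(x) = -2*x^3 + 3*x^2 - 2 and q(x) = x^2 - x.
<p,q> = 2/3

Expand the product: p(x)·q(x) = -2*x^5 + 5*x^4 - 3*x^3 - 2*x^2 + 2*x.
∫_{-1}^{1} of each monomial x^k gives [2/(k+1) if k even, 0 if k odd]. Integrating term-by-term (or equivalently evaluating the antiderivative F(x) = -x^6/3 + x^5 - 3*x^4/4 - 2*x^3/3 + x^2 at the endpoints):
  F(1) − F(−1) = 1/4 − (-5/12) = 2/3.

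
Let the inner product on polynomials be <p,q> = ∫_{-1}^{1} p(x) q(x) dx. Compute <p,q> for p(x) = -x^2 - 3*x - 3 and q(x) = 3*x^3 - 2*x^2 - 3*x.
<p,q> = 36/5

Expand the product: p(x)·q(x) = -3*x^5 - 7*x^4 + 15*x^2 + 9*x.
∫_{-1}^{1} of each monomial x^k gives [2/(k+1) if k even, 0 if k odd]. Integrating term-by-term (or equivalently evaluating the antiderivative F(x) = -x^6/2 - 7*x^5/5 + 5*x^3 + 9*x^2/2 at the endpoints):
  F(1) − F(−1) = 38/5 − (2/5) = 36/5.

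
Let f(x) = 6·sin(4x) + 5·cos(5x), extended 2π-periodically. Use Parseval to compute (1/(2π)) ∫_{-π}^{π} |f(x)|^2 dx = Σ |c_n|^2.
Σ |c_n|^2 = 61/2

Expand |f|^2 and use orthogonality of {sin(nx), cos(mx)} on [-π, π]:
  ∫_{-π}^{π} sin(nx)^2 dx = π, ∫ cos(mx)^2 dx = π, and cross terms integrate to 0.
So ∫_{-π}^{π} f(x)^2 dx = 6^2 · π + 5^2 · π = (36 + 25)π.
Divide by 2π: (36 + 25)/2 = 61/2.
By Parseval, this equals Σ |c_n|^2.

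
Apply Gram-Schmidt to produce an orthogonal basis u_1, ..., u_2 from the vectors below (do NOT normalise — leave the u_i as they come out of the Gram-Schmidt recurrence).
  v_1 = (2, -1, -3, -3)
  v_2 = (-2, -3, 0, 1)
Orthogonal basis:
  u_1 = (2, -1, -3, -3)
  u_2 = (-38/23, -73/23, -12/23, 11/23)

Apply the Gram-Schmidt recurrence
  u_1 = v_1
  u_i = v_i − Σ_{j<i} ((v_i · u_j) / (u_j · u_j)) · u_j.

Step by step this gives:
  u_1 = (2, -1, -3, -3)
  u_2 = (-38/23, -73/23, -12/23, 11/23)

Orthogonality check:
  u_2 · u_1 = 0 (should be 0)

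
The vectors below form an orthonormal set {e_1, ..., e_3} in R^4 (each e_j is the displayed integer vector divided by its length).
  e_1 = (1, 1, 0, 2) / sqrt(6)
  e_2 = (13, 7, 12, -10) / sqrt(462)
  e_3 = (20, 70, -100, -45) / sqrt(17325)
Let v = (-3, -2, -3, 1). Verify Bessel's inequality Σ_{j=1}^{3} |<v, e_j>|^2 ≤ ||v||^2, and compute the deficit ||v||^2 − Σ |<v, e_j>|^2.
Σ |<v, e_j>|^2 = 206/9; ||v||^2 = 23; deficit = 1/9

Write each e_j = u_j / sqrt(<u_j, u_j>) where u_j is the displayed integer vector. Then <v, e_j> = <v, u_j> / sqrt(<u_j, u_j>), so |<v, e_j>|^2 = <v, u_j>^2 / <u_j, u_j>.
Coefficients: <v, e_1> = -3/sqrt(6), <v, e_2> = -99/sqrt(462), <v, e_3> = 55/sqrt(17325).
Square and sum: Σ |<v, e_j>|^2 = 206/9.
Compute ||v||^2 = v·v = 23.
Deficit = 23 − 206/9 = 1/9 ≥ 0, confirming Bessel's inequality. (The deficit equals ||v − Σ <v,e_j> e_j||^2, the squared distance from v to span{e_j}.)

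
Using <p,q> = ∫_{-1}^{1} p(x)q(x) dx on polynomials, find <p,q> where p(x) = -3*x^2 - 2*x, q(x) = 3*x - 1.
<p,q> = -2

Expand the product: p(x)·q(x) = -9*x^3 - 3*x^2 + 2*x.
∫_{-1}^{1} of each monomial x^k gives [2/(k+1) if k even, 0 if k odd]. Integrating term-by-term (or equivalently evaluating the antiderivative F(x) = -9*x^4/4 - x^3 + x^2 at the endpoints):
  F(1) − F(−1) = -9/4 − (-1/4) = -2.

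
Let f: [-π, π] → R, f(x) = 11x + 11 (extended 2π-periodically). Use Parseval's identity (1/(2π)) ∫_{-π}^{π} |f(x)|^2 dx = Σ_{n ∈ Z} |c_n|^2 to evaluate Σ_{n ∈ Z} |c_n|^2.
Σ |c_n|^2 = 121π^2/3 + 121

Expand and integrate term by term over [-π, π]:
  ∫ (11x)^2 dx = 121·(2π^3/3); ∫ 2·11·(11)·x dx = 0 (odd integrand); ∫ 11^2 dx = 121·2π.
So (1/(2π)) ∫_{-π}^{π} (11x + 11)^2 dx = 121π^2/3 + 121 = 121π^2/3 + 121.
Parseval ⇒ Σ |c_n|^2 = 121π^2/3 + 121.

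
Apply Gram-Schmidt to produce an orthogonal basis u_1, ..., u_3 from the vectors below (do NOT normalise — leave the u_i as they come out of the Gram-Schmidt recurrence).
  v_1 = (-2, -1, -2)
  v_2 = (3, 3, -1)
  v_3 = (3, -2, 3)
Orthogonal basis:
  u_1 = (-2, -1, -2)
  u_2 = (13/9, 20/9, -23/9)
  u_3 = (98/61, -112/61, -42/61)

Apply the Gram-Schmidt recurrence
  u_1 = v_1
  u_i = v_i − Σ_{j<i} ((v_i · u_j) / (u_j · u_j)) · u_j.

Step by step this gives:
  u_1 = (-2, -1, -2)
  u_2 = (13/9, 20/9, -23/9)
  u_3 = (98/61, -112/61, -42/61)

Orthogonality check:
  u_2 · u_1 = 0 (should be 0)
  u_3 · u_1 = 0 (should be 0)
  u_3 · u_2 = 0 (should be 0)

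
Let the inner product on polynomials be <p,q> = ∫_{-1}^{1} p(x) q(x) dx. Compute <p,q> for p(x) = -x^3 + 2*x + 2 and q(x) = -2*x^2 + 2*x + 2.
<p,q> = 36/5

Expand the product: p(x)·q(x) = 2*x^5 - 2*x^4 - 6*x^3 + 8*x + 4.
∫_{-1}^{1} of each monomial x^k gives [2/(k+1) if k even, 0 if k odd]. Integrating term-by-term (or equivalently evaluating the antiderivative F(x) = x^6/3 - 2*x^5/5 - 3*x^4/2 + 4*x^2 + 4*x at the endpoints):
  F(1) − F(−1) = 193/30 − (-23/30) = 36/5.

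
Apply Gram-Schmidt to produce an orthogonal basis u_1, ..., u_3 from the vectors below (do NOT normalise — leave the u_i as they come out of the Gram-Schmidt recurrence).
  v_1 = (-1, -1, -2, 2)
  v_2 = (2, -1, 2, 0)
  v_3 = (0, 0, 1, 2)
Orthogonal basis:
  u_1 = (-1, -1, -2, 2)
  u_2 = (3/2, -3/2, 1, 1)
  u_3 = (-32/65, 58/65, 61/65, 74/65)

Apply the Gram-Schmidt recurrence
  u_1 = v_1
  u_i = v_i − Σ_{j<i} ((v_i · u_j) / (u_j · u_j)) · u_j.

Step by step this gives:
  u_1 = (-1, -1, -2, 2)
  u_2 = (3/2, -3/2, 1, 1)
  u_3 = (-32/65, 58/65, 61/65, 74/65)

Orthogonality check:
  u_2 · u_1 = 0 (should be 0)
  u_3 · u_1 = 0 (should be 0)
  u_3 · u_2 = 0 (should be 0)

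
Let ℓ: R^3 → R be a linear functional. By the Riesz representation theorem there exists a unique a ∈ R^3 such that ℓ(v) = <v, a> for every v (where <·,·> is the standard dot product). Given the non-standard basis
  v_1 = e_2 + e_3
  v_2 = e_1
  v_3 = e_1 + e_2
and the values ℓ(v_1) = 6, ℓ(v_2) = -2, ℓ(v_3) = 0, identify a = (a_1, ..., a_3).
a = (-2, 2, 4)

Write a = (a_1, ..., a_3) in the standard basis. For each basis vector v_i, ℓ(v_i) = <v_i, a> is a linear equation in the a_j's. Collect the n equations into a matrix system V a = ℓ, where row i of V is v_i (expressed in the standard basis). Since V is invertible (lower-triangular with 1s on the diagonal, up to permutation), solve by back-substitution:
  V =
[[0, 1, 1],
 [1, 0, 0],
 [1, 1, 0]]
  V a = (6, -2, 0)
Solving gives a = (-2, 2, 4).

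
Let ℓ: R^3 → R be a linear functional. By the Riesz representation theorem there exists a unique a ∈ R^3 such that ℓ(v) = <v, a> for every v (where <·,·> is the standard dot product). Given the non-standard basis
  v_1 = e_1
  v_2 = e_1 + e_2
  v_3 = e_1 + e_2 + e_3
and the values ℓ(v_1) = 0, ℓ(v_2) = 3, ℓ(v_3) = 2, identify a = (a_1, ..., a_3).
a = (0, 3, -1)

Write a = (a_1, ..., a_3) in the standard basis. For each basis vector v_i, ℓ(v_i) = <v_i, a> is a linear equation in the a_j's. Collect the n equations into a matrix system V a = ℓ, where row i of V is v_i (expressed in the standard basis). Since V is invertible (lower-triangular with 1s on the diagonal, up to permutation), solve by back-substitution:
  V =
[[1, 0, 0],
 [1, 1, 0],
 [1, 1, 1]]
  V a = (0, 3, 2)
Solving gives a = (0, 3, -1).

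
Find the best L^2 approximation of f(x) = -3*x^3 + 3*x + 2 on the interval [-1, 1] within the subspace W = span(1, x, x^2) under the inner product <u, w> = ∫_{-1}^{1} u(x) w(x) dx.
g(x) = 6*x/5 + 2

The best approximation g ∈ W is the orthogonal projection of f onto W. Writing g = a_0 + a_1 x + a_2 x^2, the coefficients solve the normal equations G · a = b where
  G_{ij} = <φ_i, φ_j> and b_i = <f, φ_i>, with φ_0 = 1, φ_1 = x, φ_2 = x^2.
G =
  [2, 0, 2/3]
  [0, 2/3, 0]
  [2/3, 0, 2/5],
b = (4, 4/5, 4/3).
Solving gives a_0 = 2, a_1 = 6/5, a_2 = 0, so
  g(x) = 6*x/5 + 2.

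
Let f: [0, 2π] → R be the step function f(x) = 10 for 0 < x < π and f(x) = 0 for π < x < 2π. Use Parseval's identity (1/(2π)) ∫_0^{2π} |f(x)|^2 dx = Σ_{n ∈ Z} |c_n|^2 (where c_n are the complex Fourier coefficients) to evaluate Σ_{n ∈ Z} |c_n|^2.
Σ |c_n|^2 = 50

Parseval equates the L^2 energy of f (normalised by 1/(2π)) with the ℓ^2 sum of its Fourier coefficients: (1/(2π)) ∫_0^{2π} |f|^2 = Σ |c_n|^2.
Compute the left side: (1/(2π)) [∫_0^π 10^2 dx + ∫_π^{2π} 0^2 dx] = (1/(2π)) · (100π + 0π) = (100 + 0)/2 = 50.
So Σ_{n ∈ Z} |c_n|^2 = 50.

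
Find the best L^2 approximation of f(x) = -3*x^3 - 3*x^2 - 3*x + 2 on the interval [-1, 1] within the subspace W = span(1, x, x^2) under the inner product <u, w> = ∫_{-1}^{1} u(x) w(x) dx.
g(x) = -3*x^2 - 24*x/5 + 2

The best approximation g ∈ W is the orthogonal projection of f onto W. Writing g = a_0 + a_1 x + a_2 x^2, the coefficients solve the normal equations G · a = b where
  G_{ij} = <φ_i, φ_j> and b_i = <f, φ_i>, with φ_0 = 1, φ_1 = x, φ_2 = x^2.
G =
  [2, 0, 2/3]
  [0, 2/3, 0]
  [2/3, 0, 2/5],
b = (2, -16/5, 2/15).
Solving gives a_0 = 2, a_1 = -24/5, a_2 = -3, so
  g(x) = -3*x^2 - 24*x/5 + 2.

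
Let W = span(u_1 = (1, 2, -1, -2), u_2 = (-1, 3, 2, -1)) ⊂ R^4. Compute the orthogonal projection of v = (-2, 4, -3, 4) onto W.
proj_W(v) = (-8/25, 19/25, 3/5, -1/5)

Set up U = [u_1 | ... | u_2] ∈ R^(4×2). The projector onto W = col(U) is P = U (U^T U)^(-1) U^T.
Compute U^T U =
  [10, 5]
  [5, 15],
and U^T v = (1, 4).
Solve U^T U · c = U^T v for the coefficients: c = (-1/25, 7/25). The projection is proj_W(v) = U c.
Check: (v - proj_W(v)) · u_1 = 0  (should be 0).
Check: (v - proj_W(v)) · u_2 = 0  (should be 0).
Result: proj_W(v) = (-8/25, 19/25, 3/5, -1/5).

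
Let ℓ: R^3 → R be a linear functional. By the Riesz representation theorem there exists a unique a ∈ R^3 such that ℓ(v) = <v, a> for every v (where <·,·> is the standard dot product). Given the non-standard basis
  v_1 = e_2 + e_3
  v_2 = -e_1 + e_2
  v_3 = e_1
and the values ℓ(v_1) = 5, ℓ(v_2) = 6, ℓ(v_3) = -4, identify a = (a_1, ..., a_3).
a = (-4, 2, 3)

Write a = (a_1, ..., a_3) in the standard basis. For each basis vector v_i, ℓ(v_i) = <v_i, a> is a linear equation in the a_j's. Collect the n equations into a matrix system V a = ℓ, where row i of V is v_i (expressed in the standard basis). Since V is invertible (lower-triangular with 1s on the diagonal, up to permutation), solve by back-substitution:
  V =
[[0, 1, 1],
 [-1, 1, 0],
 [1, 0, 0]]
  V a = (5, 6, -4)
Solving gives a = (-4, 2, 3).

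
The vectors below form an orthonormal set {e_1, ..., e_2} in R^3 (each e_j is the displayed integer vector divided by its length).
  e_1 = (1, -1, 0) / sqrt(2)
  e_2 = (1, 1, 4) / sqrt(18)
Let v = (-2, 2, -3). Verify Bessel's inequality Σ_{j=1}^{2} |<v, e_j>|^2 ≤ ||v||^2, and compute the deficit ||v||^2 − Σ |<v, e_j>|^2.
Σ |<v, e_j>|^2 = 16; ||v||^2 = 17; deficit = 1

Write each e_j = u_j / sqrt(<u_j, u_j>) where u_j is the displayed integer vector. Then <v, e_j> = <v, u_j> / sqrt(<u_j, u_j>), so |<v, e_j>|^2 = <v, u_j>^2 / <u_j, u_j>.
Coefficients: <v, e_1> = -4/sqrt(2), <v, e_2> = -12/sqrt(18).
Square and sum: Σ |<v, e_j>|^2 = 16.
Compute ||v||^2 = v·v = 17.
Deficit = 17 − 16 = 1 ≥ 0, confirming Bessel's inequality. (The deficit equals ||v − Σ <v,e_j> e_j||^2, the squared distance from v to span{e_j}.)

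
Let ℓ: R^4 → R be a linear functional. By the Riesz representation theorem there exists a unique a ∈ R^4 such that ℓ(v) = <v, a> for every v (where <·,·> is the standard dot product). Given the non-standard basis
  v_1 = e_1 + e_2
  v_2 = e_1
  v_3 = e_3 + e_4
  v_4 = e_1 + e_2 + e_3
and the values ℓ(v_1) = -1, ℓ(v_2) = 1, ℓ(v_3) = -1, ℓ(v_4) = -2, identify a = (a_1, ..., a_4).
a = (1, -2, -1, 0)

Write a = (a_1, ..., a_4) in the standard basis. For each basis vector v_i, ℓ(v_i) = <v_i, a> is a linear equation in the a_j's. Collect the n equations into a matrix system V a = ℓ, where row i of V is v_i (expressed in the standard basis). Since V is invertible (lower-triangular with 1s on the diagonal, up to permutation), solve by back-substitution:
  V =
[[1, 1, 0, 0],
 [1, 0, 0, 0],
 [0, 0, 1, 1],
 [1, 1, 1, 0]]
  V a = (-1, 1, -1, -2)
Solving gives a = (1, -2, -1, 0).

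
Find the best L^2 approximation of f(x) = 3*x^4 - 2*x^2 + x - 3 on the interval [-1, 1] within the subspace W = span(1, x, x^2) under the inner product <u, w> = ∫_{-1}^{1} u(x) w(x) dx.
g(x) = 4*x^2/7 + x - 114/35

The best approximation g ∈ W is the orthogonal projection of f onto W. Writing g = a_0 + a_1 x + a_2 x^2, the coefficients solve the normal equations G · a = b where
  G_{ij} = <φ_i, φ_j> and b_i = <f, φ_i>, with φ_0 = 1, φ_1 = x, φ_2 = x^2.
G =
  [2, 0, 2/3]
  [0, 2/3, 0]
  [2/3, 0, 2/5],
b = (-92/15, 2/3, -68/35).
Solving gives a_0 = -114/35, a_1 = 1, a_2 = 4/7, so
  g(x) = 4*x^2/7 + x - 114/35.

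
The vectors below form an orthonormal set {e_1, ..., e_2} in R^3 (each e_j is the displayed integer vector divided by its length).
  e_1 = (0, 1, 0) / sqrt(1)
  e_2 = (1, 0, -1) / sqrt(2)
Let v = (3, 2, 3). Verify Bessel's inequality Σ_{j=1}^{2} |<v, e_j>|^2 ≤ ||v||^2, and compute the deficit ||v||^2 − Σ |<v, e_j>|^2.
Σ |<v, e_j>|^2 = 4; ||v||^2 = 22; deficit = 18

Write each e_j = u_j / sqrt(<u_j, u_j>) where u_j is the displayed integer vector. Then <v, e_j> = <v, u_j> / sqrt(<u_j, u_j>), so |<v, e_j>|^2 = <v, u_j>^2 / <u_j, u_j>.
Coefficients: <v, e_1> = 2/sqrt(1), <v, e_2> = 0/sqrt(2).
Square and sum: Σ |<v, e_j>|^2 = 4.
Compute ||v||^2 = v·v = 22.
Deficit = 22 − 4 = 18 ≥ 0, confirming Bessel's inequality. (The deficit equals ||v − Σ <v,e_j> e_j||^2, the squared distance from v to span{e_j}.)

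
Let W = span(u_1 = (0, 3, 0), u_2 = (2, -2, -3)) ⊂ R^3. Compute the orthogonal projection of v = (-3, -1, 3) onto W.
proj_W(v) = (-30/13, -1, 45/13)

Set up U = [u_1 | ... | u_2] ∈ R^(3×2). The projector onto W = col(U) is P = U (U^T U)^(-1) U^T.
Compute U^T U =
  [9, -6]
  [-6, 17],
and U^T v = (-3, -13).
Solve U^T U · c = U^T v for the coefficients: c = (-43/39, -15/13). The projection is proj_W(v) = U c.
Check: (v - proj_W(v)) · u_1 = 0  (should be 0).
Check: (v - proj_W(v)) · u_2 = 0  (should be 0).
Result: proj_W(v) = (-30/13, -1, 45/13).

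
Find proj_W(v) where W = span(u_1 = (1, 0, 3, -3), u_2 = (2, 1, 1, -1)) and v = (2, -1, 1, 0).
proj_W(v) = (25/23, 12/23, 15/23, -15/23)

Set up U = [u_1 | ... | u_2] ∈ R^(4×2). The projector onto W = col(U) is P = U (U^T U)^(-1) U^T.
Compute U^T U =
  [19, 8]
  [8, 7],
and U^T v = (5, 4).
Solve U^T U · c = U^T v for the coefficients: c = (1/23, 12/23). The projection is proj_W(v) = U c.
Check: (v - proj_W(v)) · u_1 = 0  (should be 0).
Check: (v - proj_W(v)) · u_2 = 0  (should be 0).
Result: proj_W(v) = (25/23, 12/23, 15/23, -15/23).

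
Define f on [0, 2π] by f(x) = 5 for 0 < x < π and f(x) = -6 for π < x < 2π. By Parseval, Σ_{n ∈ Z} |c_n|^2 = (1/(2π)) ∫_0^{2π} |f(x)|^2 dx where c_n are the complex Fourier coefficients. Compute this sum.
Σ |c_n|^2 = 61/2

Parseval equates the L^2 energy of f (normalised by 1/(2π)) with the ℓ^2 sum of its Fourier coefficients: (1/(2π)) ∫_0^{2π} |f|^2 = Σ |c_n|^2.
Compute the left side: (1/(2π)) [∫_0^π 5^2 dx + ∫_π^{2π} (-6)^2 dx] = (1/(2π)) · (25π + 36π) = (25 + 36)/2 = 61/2.
So Σ_{n ∈ Z} |c_n|^2 = 61/2.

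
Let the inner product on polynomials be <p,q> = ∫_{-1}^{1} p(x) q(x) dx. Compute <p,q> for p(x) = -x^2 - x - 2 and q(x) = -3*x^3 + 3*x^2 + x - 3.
<p,q> = 28/3

Expand the product: p(x)·q(x) = 3*x^5 + 2*x^3 - 4*x^2 + x + 6.
∫_{-1}^{1} of each monomial x^k gives [2/(k+1) if k even, 0 if k odd]. Integrating term-by-term (or equivalently evaluating the antiderivative F(x) = x^6/2 + x^4/2 - 4*x^3/3 + x^2/2 + 6*x at the endpoints):
  F(1) − F(−1) = 37/6 − (-19/6) = 28/3.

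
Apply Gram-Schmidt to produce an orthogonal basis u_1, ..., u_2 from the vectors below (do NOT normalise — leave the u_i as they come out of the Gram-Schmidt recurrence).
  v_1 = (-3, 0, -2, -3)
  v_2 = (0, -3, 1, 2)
Orthogonal basis:
  u_1 = (-3, 0, -2, -3)
  u_2 = (-12/11, -3, 3/11, 10/11)

Apply the Gram-Schmidt recurrence
  u_1 = v_1
  u_i = v_i − Σ_{j<i} ((v_i · u_j) / (u_j · u_j)) · u_j.

Step by step this gives:
  u_1 = (-3, 0, -2, -3)
  u_2 = (-12/11, -3, 3/11, 10/11)

Orthogonality check:
  u_2 · u_1 = 0 (should be 0)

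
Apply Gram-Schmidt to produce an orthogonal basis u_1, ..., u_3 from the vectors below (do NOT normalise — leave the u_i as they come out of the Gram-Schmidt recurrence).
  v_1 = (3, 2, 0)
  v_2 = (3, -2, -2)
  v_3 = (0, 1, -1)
Orthogonal basis:
  u_1 = (3, 2, 0)
  u_2 = (24/13, -36/13, -2)
  u_3 = (-18/49, 27/49, -54/49)

Apply the Gram-Schmidt recurrence
  u_1 = v_1
  u_i = v_i − Σ_{j<i} ((v_i · u_j) / (u_j · u_j)) · u_j.

Step by step this gives:
  u_1 = (3, 2, 0)
  u_2 = (24/13, -36/13, -2)
  u_3 = (-18/49, 27/49, -54/49)

Orthogonality check:
  u_2 · u_1 = 0 (should be 0)
  u_3 · u_1 = 0 (should be 0)
  u_3 · u_2 = 0 (should be 0)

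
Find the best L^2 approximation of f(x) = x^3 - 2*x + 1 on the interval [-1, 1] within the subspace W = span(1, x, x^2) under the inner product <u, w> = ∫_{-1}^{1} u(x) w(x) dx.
g(x) = 1 - 7*x/5

The best approximation g ∈ W is the orthogonal projection of f onto W. Writing g = a_0 + a_1 x + a_2 x^2, the coefficients solve the normal equations G · a = b where
  G_{ij} = <φ_i, φ_j> and b_i = <f, φ_i>, with φ_0 = 1, φ_1 = x, φ_2 = x^2.
G =
  [2, 0, 2/3]
  [0, 2/3, 0]
  [2/3, 0, 2/5],
b = (2, -14/15, 2/3).
Solving gives a_0 = 1, a_1 = -7/5, a_2 = 0, so
  g(x) = 1 - 7*x/5.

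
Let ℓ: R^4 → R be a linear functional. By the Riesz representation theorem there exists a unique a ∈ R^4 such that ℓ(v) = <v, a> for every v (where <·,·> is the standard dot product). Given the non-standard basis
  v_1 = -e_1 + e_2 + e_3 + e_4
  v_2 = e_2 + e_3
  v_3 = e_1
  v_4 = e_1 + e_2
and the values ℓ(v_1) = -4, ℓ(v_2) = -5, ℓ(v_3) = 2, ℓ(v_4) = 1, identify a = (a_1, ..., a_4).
a = (2, -1, -4, 3)

Write a = (a_1, ..., a_4) in the standard basis. For each basis vector v_i, ℓ(v_i) = <v_i, a> is a linear equation in the a_j's. Collect the n equations into a matrix system V a = ℓ, where row i of V is v_i (expressed in the standard basis). Since V is invertible (lower-triangular with 1s on the diagonal, up to permutation), solve by back-substitution:
  V =
[[-1, 1, 1, 1],
 [0, 1, 1, 0],
 [1, 0, 0, 0],
 [1, 1, 0, 0]]
  V a = (-4, -5, 2, 1)
Solving gives a = (2, -1, -4, 3).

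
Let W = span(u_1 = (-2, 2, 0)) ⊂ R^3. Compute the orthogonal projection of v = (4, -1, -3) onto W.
proj_W(v) = (5/2, -5/2, 0)

Set up U = [u_1 | ... | u_1] ∈ R^(3×1). The projector onto W = col(U) is P = U (U^T U)^(-1) U^T.
Compute U^T U =
  [8],
and U^T v = (-10).
Solve U^T U · c = U^T v for the coefficients: c = (-5/4). The projection is proj_W(v) = U c.
Check: (v - proj_W(v)) · u_1 = 0  (should be 0).
Result: proj_W(v) = (5/2, -5/2, 0).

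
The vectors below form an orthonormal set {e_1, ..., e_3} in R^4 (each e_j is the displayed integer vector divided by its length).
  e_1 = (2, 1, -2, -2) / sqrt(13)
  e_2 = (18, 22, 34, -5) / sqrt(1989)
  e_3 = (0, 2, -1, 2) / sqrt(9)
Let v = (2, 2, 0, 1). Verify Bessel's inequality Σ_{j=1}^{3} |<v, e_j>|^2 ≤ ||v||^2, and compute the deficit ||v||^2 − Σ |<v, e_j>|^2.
Σ |<v, e_j>|^2 = 137/17; ||v||^2 = 9; deficit = 16/17

Write each e_j = u_j / sqrt(<u_j, u_j>) where u_j is the displayed integer vector. Then <v, e_j> = <v, u_j> / sqrt(<u_j, u_j>), so |<v, e_j>|^2 = <v, u_j>^2 / <u_j, u_j>.
Coefficients: <v, e_1> = 4/sqrt(13), <v, e_2> = 75/sqrt(1989), <v, e_3> = 6/sqrt(9).
Square and sum: Σ |<v, e_j>|^2 = 137/17.
Compute ||v||^2 = v·v = 9.
Deficit = 9 − 137/17 = 16/17 ≥ 0, confirming Bessel's inequality. (The deficit equals ||v − Σ <v,e_j> e_j||^2, the squared distance from v to span{e_j}.)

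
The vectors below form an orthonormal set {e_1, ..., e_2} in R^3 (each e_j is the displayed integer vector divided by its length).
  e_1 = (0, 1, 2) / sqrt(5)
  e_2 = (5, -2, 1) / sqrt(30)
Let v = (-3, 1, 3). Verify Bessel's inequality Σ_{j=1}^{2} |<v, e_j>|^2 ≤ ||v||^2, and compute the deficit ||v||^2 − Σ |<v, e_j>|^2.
Σ |<v, e_j>|^2 = 49/3; ||v||^2 = 19; deficit = 8/3

Write each e_j = u_j / sqrt(<u_j, u_j>) where u_j is the displayed integer vector. Then <v, e_j> = <v, u_j> / sqrt(<u_j, u_j>), so |<v, e_j>|^2 = <v, u_j>^2 / <u_j, u_j>.
Coefficients: <v, e_1> = 7/sqrt(5), <v, e_2> = -14/sqrt(30).
Square and sum: Σ |<v, e_j>|^2 = 49/3.
Compute ||v||^2 = v·v = 19.
Deficit = 19 − 49/3 = 8/3 ≥ 0, confirming Bessel's inequality. (The deficit equals ||v − Σ <v,e_j> e_j||^2, the squared distance from v to span{e_j}.)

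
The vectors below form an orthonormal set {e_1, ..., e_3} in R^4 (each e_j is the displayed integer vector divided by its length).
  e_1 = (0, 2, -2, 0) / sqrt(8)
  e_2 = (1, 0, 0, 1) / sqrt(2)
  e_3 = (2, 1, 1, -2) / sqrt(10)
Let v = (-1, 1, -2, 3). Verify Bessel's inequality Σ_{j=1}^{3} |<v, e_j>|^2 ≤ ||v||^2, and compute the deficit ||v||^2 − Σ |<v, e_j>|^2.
Σ |<v, e_j>|^2 = 73/5; ||v||^2 = 15; deficit = 2/5

Write each e_j = u_j / sqrt(<u_j, u_j>) where u_j is the displayed integer vector. Then <v, e_j> = <v, u_j> / sqrt(<u_j, u_j>), so |<v, e_j>|^2 = <v, u_j>^2 / <u_j, u_j>.
Coefficients: <v, e_1> = 6/sqrt(8), <v, e_2> = 2/sqrt(2), <v, e_3> = -9/sqrt(10).
Square and sum: Σ |<v, e_j>|^2 = 73/5.
Compute ||v||^2 = v·v = 15.
Deficit = 15 − 73/5 = 2/5 ≥ 0, confirming Bessel's inequality. (The deficit equals ||v − Σ <v,e_j> e_j||^2, the squared distance from v to span{e_j}.)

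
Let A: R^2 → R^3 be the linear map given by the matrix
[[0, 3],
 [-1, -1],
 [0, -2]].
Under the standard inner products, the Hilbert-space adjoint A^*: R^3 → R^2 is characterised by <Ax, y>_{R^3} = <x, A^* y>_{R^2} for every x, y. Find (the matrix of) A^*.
A^* = A^T =
[[0, -1, 0],
 [3, -1, -2]]

For real matrices with standard dot products, the defining identity <Ax, y> = <x, A^* y> gives (Ax)^T y = x^T (A^*) y, i.e. x^T A^T y = x^T (A^*) y. Since this holds for all x, y, we must have A^* = A^T. Therefore
A^* =
[[0, -1, 0],
 [3, -1, -2]].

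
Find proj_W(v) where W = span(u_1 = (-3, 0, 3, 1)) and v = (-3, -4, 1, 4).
proj_W(v) = (-48/19, 0, 48/19, 16/19)

Set up U = [u_1 | ... | u_1] ∈ R^(4×1). The projector onto W = col(U) is P = U (U^T U)^(-1) U^T.
Compute U^T U =
  [19],
and U^T v = (16).
Solve U^T U · c = U^T v for the coefficients: c = (16/19). The projection is proj_W(v) = U c.
Check: (v - proj_W(v)) · u_1 = 0  (should be 0).
Result: proj_W(v) = (-48/19, 0, 48/19, 16/19).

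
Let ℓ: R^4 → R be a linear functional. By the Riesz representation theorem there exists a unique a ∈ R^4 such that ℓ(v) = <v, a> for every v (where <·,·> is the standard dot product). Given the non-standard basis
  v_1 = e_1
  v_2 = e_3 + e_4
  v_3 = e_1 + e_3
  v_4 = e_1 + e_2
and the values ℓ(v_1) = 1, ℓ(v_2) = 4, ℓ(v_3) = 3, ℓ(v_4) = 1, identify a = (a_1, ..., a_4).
a = (1, 0, 2, 2)

Write a = (a_1, ..., a_4) in the standard basis. For each basis vector v_i, ℓ(v_i) = <v_i, a> is a linear equation in the a_j's. Collect the n equations into a matrix system V a = ℓ, where row i of V is v_i (expressed in the standard basis). Since V is invertible (lower-triangular with 1s on the diagonal, up to permutation), solve by back-substitution:
  V =
[[1, 0, 0, 0],
 [0, 0, 1, 1],
 [1, 0, 1, 0],
 [1, 1, 0, 0]]
  V a = (1, 4, 3, 1)
Solving gives a = (1, 0, 2, 2).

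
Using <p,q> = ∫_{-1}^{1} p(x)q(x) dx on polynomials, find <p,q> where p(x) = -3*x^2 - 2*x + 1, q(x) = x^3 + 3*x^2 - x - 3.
<p,q> = -16/15

Expand the product: p(x)·q(x) = -3*x^5 - 11*x^4 - 2*x^3 + 14*x^2 + 5*x - 3.
∫_{-1}^{1} of each monomial x^k gives [2/(k+1) if k even, 0 if k odd]. Integrating term-by-term (or equivalently evaluating the antiderivative F(x) = -x^6/2 - 11*x^5/5 - x^4/2 + 14*x^3/3 + 5*x^2/2 - 3*x at the endpoints):
  F(1) − F(−1) = 29/30 − (61/30) = -16/15.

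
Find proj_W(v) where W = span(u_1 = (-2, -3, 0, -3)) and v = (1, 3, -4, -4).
proj_W(v) = (-1/11, -3/22, 0, -3/22)

Set up U = [u_1 | ... | u_1] ∈ R^(4×1). The projector onto W = col(U) is P = U (U^T U)^(-1) U^T.
Compute U^T U =
  [22],
and U^T v = (1).
Solve U^T U · c = U^T v for the coefficients: c = (1/22). The projection is proj_W(v) = U c.
Check: (v - proj_W(v)) · u_1 = 0  (should be 0).
Result: proj_W(v) = (-1/11, -3/22, 0, -3/22).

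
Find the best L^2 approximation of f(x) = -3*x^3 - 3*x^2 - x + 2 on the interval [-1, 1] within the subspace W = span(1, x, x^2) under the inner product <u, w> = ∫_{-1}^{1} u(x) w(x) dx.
g(x) = -3*x^2 - 14*x/5 + 2

The best approximation g ∈ W is the orthogonal projection of f onto W. Writing g = a_0 + a_1 x + a_2 x^2, the coefficients solve the normal equations G · a = b where
  G_{ij} = <φ_i, φ_j> and b_i = <f, φ_i>, with φ_0 = 1, φ_1 = x, φ_2 = x^2.
G =
  [2, 0, 2/3]
  [0, 2/3, 0]
  [2/3, 0, 2/5],
b = (2, -28/15, 2/15).
Solving gives a_0 = 2, a_1 = -14/5, a_2 = -3, so
  g(x) = -3*x^2 - 14*x/5 + 2.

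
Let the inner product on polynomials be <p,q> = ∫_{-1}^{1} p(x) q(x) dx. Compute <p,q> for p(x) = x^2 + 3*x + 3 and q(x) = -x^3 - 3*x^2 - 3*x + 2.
<p,q> = -16/15

Expand the product: p(x)·q(x) = -x^5 - 6*x^4 - 15*x^3 - 16*x^2 - 3*x + 6.
∫_{-1}^{1} of each monomial x^k gives [2/(k+1) if k even, 0 if k odd]. Integrating term-by-term (or equivalently evaluating the antiderivative F(x) = -x^6/6 - 6*x^5/5 - 15*x^4/4 - 16*x^3/3 - 3*x^2/2 + 6*x at the endpoints):
  F(1) − F(−1) = -119/20 − (-293/60) = -16/15.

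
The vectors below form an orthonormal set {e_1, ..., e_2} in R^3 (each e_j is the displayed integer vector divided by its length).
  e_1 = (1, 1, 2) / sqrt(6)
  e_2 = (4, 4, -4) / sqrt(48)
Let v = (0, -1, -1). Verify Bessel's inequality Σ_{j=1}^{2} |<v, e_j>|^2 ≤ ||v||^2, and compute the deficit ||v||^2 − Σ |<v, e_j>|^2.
Σ |<v, e_j>|^2 = 3/2; ||v||^2 = 2; deficit = 1/2

Write each e_j = u_j / sqrt(<u_j, u_j>) where u_j is the displayed integer vector. Then <v, e_j> = <v, u_j> / sqrt(<u_j, u_j>), so |<v, e_j>|^2 = <v, u_j>^2 / <u_j, u_j>.
Coefficients: <v, e_1> = -3/sqrt(6), <v, e_2> = 0/sqrt(48).
Square and sum: Σ |<v, e_j>|^2 = 3/2.
Compute ||v||^2 = v·v = 2.
Deficit = 2 − 3/2 = 1/2 ≥ 0, confirming Bessel's inequality. (The deficit equals ||v − Σ <v,e_j> e_j||^2, the squared distance from v to span{e_j}.)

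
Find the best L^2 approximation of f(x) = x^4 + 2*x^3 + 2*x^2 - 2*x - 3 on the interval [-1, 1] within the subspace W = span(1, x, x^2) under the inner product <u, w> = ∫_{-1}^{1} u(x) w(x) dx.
g(x) = 20*x^2/7 - 4*x/5 - 108/35

The best approximation g ∈ W is the orthogonal projection of f onto W. Writing g = a_0 + a_1 x + a_2 x^2, the coefficients solve the normal equations G · a = b where
  G_{ij} = <φ_i, φ_j> and b_i = <f, φ_i>, with φ_0 = 1, φ_1 = x, φ_2 = x^2.
G =
  [2, 0, 2/3]
  [0, 2/3, 0]
  [2/3, 0, 2/5],
b = (-64/15, -8/15, -32/35).
Solving gives a_0 = -108/35, a_1 = -4/5, a_2 = 20/7, so
  g(x) = 20*x^2/7 - 4*x/5 - 108/35.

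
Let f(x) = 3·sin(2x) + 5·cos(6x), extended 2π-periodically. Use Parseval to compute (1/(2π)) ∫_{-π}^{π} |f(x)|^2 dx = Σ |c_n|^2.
Σ |c_n|^2 = 17

Expand |f|^2 and use orthogonality of {sin(nx), cos(mx)} on [-π, π]:
  ∫_{-π}^{π} sin(nx)^2 dx = π, ∫ cos(mx)^2 dx = π, and cross terms integrate to 0.
So ∫_{-π}^{π} f(x)^2 dx = 3^2 · π + 5^2 · π = (9 + 25)π.
Divide by 2π: (9 + 25)/2 = 17.
By Parseval, this equals Σ |c_n|^2.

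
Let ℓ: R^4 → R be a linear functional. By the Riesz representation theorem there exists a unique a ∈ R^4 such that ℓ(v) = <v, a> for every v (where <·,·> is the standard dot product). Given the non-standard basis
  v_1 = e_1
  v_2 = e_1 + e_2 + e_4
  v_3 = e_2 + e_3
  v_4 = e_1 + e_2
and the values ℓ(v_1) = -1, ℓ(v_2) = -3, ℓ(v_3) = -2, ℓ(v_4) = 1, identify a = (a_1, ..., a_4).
a = (-1, 2, -4, -4)

Write a = (a_1, ..., a_4) in the standard basis. For each basis vector v_i, ℓ(v_i) = <v_i, a> is a linear equation in the a_j's. Collect the n equations into a matrix system V a = ℓ, where row i of V is v_i (expressed in the standard basis). Since V is invertible (lower-triangular with 1s on the diagonal, up to permutation), solve by back-substitution:
  V =
[[1, 0, 0, 0],
 [1, 1, 0, 1],
 [0, 1, 1, 0],
 [1, 1, 0, 0]]
  V a = (-1, -3, -2, 1)
Solving gives a = (-1, 2, -4, -4).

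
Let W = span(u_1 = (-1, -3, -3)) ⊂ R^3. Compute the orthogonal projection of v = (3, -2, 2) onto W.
proj_W(v) = (3/19, 9/19, 9/19)

Set up U = [u_1 | ... | u_1] ∈ R^(3×1). The projector onto W = col(U) is P = U (U^T U)^(-1) U^T.
Compute U^T U =
  [19],
and U^T v = (-3).
Solve U^T U · c = U^T v for the coefficients: c = (-3/19). The projection is proj_W(v) = U c.
Check: (v - proj_W(v)) · u_1 = 0  (should be 0).
Result: proj_W(v) = (3/19, 9/19, 9/19).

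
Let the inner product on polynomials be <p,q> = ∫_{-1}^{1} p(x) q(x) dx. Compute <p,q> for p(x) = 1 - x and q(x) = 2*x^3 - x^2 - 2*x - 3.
<p,q> = -92/15

Expand the product: p(x)·q(x) = -2*x^4 + 3*x^3 + x^2 + x - 3.
∫_{-1}^{1} of each monomial x^k gives [2/(k+1) if k even, 0 if k odd]. Integrating term-by-term (or equivalently evaluating the antiderivative F(x) = -2*x^5/5 + 3*x^4/4 + x^3/3 + x^2/2 - 3*x at the endpoints):
  F(1) − F(−1) = -109/60 − (259/60) = -92/15.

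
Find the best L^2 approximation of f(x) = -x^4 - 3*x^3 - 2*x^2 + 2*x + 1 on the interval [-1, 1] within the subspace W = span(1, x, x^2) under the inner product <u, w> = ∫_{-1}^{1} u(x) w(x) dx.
g(x) = -20*x^2/7 + x/5 + 38/35

The best approximation g ∈ W is the orthogonal projection of f onto W. Writing g = a_0 + a_1 x + a_2 x^2, the coefficients solve the normal equations G · a = b where
  G_{ij} = <φ_i, φ_j> and b_i = <f, φ_i>, with φ_0 = 1, φ_1 = x, φ_2 = x^2.
G =
  [2, 0, 2/3]
  [0, 2/3, 0]
  [2/3, 0, 2/5],
b = (4/15, 2/15, -44/105).
Solving gives a_0 = 38/35, a_1 = 1/5, a_2 = -20/7, so
  g(x) = -20*x^2/7 + x/5 + 38/35.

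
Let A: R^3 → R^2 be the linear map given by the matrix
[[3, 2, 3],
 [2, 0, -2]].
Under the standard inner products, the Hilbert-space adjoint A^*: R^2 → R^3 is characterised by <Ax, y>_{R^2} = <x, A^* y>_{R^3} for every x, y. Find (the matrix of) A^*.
A^* = A^T =
[[3, 2],
 [2, 0],
 [3, -2]]

For real matrices with standard dot products, the defining identity <Ax, y> = <x, A^* y> gives (Ax)^T y = x^T (A^*) y, i.e. x^T A^T y = x^T (A^*) y. Since this holds for all x, y, we must have A^* = A^T. Therefore
A^* =
[[3, 2],
 [2, 0],
 [3, -2]].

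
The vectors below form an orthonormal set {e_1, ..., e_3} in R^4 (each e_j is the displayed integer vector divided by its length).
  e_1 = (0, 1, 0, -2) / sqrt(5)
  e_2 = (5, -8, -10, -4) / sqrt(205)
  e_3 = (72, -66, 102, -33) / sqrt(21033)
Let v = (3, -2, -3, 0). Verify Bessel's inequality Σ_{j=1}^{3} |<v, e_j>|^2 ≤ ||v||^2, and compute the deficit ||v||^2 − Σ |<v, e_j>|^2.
Σ |<v, e_j>|^2 = 1085/57; ||v||^2 = 22; deficit = 169/57

Write each e_j = u_j / sqrt(<u_j, u_j>) where u_j is the displayed integer vector. Then <v, e_j> = <v, u_j> / sqrt(<u_j, u_j>), so |<v, e_j>|^2 = <v, u_j>^2 / <u_j, u_j>.
Coefficients: <v, e_1> = -2/sqrt(5), <v, e_2> = 61/sqrt(205), <v, e_3> = 42/sqrt(21033).
Square and sum: Σ |<v, e_j>|^2 = 1085/57.
Compute ||v||^2 = v·v = 22.
Deficit = 22 − 1085/57 = 169/57 ≥ 0, confirming Bessel's inequality. (The deficit equals ||v − Σ <v,e_j> e_j||^2, the squared distance from v to span{e_j}.)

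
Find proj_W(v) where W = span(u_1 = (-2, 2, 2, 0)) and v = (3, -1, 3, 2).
proj_W(v) = (1/3, -1/3, -1/3, 0)

Set up U = [u_1 | ... | u_1] ∈ R^(4×1). The projector onto W = col(U) is P = U (U^T U)^(-1) U^T.
Compute U^T U =
  [12],
and U^T v = (-2).
Solve U^T U · c = U^T v for the coefficients: c = (-1/6). The projection is proj_W(v) = U c.
Check: (v - proj_W(v)) · u_1 = 0  (should be 0).
Result: proj_W(v) = (1/3, -1/3, -1/3, 0).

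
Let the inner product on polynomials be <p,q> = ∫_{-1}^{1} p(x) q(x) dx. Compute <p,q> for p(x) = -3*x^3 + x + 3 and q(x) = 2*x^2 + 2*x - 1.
<p,q> = -46/15

Expand the product: p(x)·q(x) = -6*x^5 - 6*x^4 + 5*x^3 + 8*x^2 + 5*x - 3.
∫_{-1}^{1} of each monomial x^k gives [2/(k+1) if k even, 0 if k odd]. Integrating term-by-term (or equivalently evaluating the antiderivative F(x) = -x^6 - 6*x^5/5 + 5*x^4/4 + 8*x^3/3 + 5*x^2/2 - 3*x at the endpoints):
  F(1) − F(−1) = 73/60 − (257/60) = -46/15.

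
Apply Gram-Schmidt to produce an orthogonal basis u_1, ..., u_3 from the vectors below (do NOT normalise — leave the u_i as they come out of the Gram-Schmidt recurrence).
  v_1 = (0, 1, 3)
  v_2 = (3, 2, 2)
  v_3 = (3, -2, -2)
Orthogonal basis:
  u_1 = (0, 1, 3)
  u_2 = (3, 6/5, -2/5)
  u_3 = (48/53, -108/53, 36/53)

Apply the Gram-Schmidt recurrence
  u_1 = v_1
  u_i = v_i − Σ_{j<i} ((v_i · u_j) / (u_j · u_j)) · u_j.

Step by step this gives:
  u_1 = (0, 1, 3)
  u_2 = (3, 6/5, -2/5)
  u_3 = (48/53, -108/53, 36/53)

Orthogonality check:
  u_2 · u_1 = 0 (should be 0)
  u_3 · u_1 = 0 (should be 0)
  u_3 · u_2 = 0 (should be 0)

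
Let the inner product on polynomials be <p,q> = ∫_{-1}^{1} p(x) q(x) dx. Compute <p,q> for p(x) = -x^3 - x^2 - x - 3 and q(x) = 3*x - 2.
<p,q> = 152/15

Expand the product: p(x)·q(x) = -3*x^4 - x^3 - x^2 - 7*x + 6.
∫_{-1}^{1} of each monomial x^k gives [2/(k+1) if k even, 0 if k odd]. Integrating term-by-term (or equivalently evaluating the antiderivative F(x) = -3*x^5/5 - x^4/4 - x^3/3 - 7*x^2/2 + 6*x at the endpoints):
  F(1) − F(−1) = 79/60 − (-529/60) = 152/15.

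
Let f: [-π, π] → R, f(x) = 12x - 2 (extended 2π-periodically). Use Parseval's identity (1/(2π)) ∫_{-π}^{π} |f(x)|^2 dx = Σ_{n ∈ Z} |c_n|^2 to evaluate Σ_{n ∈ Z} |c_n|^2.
Σ |c_n|^2 = 48π^2 + 4

Expand and integrate term by term over [-π, π]:
  ∫ (12x)^2 dx = 144·(2π^3/3); ∫ 2·12·(-2)·x dx = 0 (odd integrand); ∫ (-2)^2 dx = 4·2π.
So (1/(2π)) ∫_{-π}^{π} (12x - 2)^2 dx = 144π^2/3 + 4 = 48π^2 + 4.
Parseval ⇒ Σ |c_n|^2 = 48π^2 + 4.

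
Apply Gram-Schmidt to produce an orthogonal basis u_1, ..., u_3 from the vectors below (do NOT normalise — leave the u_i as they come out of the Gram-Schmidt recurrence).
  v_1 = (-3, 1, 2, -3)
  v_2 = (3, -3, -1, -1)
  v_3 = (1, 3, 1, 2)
Orthogonal basis:
  u_1 = (-3, 1, 2, -3)
  u_2 = (36/23, -58/23, -1/23, -56/23)
  u_3 = (185/113, 443/339, 446/339, -110/339)

Apply the Gram-Schmidt recurrence
  u_1 = v_1
  u_i = v_i − Σ_{j<i} ((v_i · u_j) / (u_j · u_j)) · u_j.

Step by step this gives:
  u_1 = (-3, 1, 2, -3)
  u_2 = (36/23, -58/23, -1/23, -56/23)
  u_3 = (185/113, 443/339, 446/339, -110/339)

Orthogonality check:
  u_2 · u_1 = 0 (should be 0)
  u_3 · u_1 = 0 (should be 0)
  u_3 · u_2 = 0 (should be 0)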